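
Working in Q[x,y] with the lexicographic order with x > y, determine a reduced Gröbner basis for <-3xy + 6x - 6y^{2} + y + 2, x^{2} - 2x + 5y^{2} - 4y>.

f_1 = -3xy + 6x - 6y^{2} + y + 2, LT = xy.
f_2 = x^{2} - 2x + 5y^{2} - 4y, LT = x^{2}.

S(f_1,f_2): lcm = x^{2}y. S = -2x^{2} + 2xy^{2} + \tfrac{5}{3}xy - \tfrac{2}{3}x - 5y^{3} + 4y^{2}.
  leading term x^{2}: subtract (-2)·f_2 from -2x^{2} + 2xy^{2} + \tfrac{5}{3}xy - \tfrac{2}{3}x - 5y^{3} + 4y^{2} → 2xy^{2} + \tfrac{5}{3}xy - \tfrac{14}{3}x - 5y^{3} + 14y^{2} - 8y
  leading term xy^{2}: subtract (-\tfrac{2}{3}y)·f_1 from 2xy^{2} + \tfrac{5}{3}xy - \tfrac{14}{3}x - 5y^{3} + 14y^{2} - 8y → \tfrac{17}{3}xy - \tfrac{14}{3}x - 9y^{3} + \tfrac{44}{3}y^{2} - \tfrac{20}{3}y
  leading term xy: subtract (-\tfrac{17}{9})·f_1 from \tfrac{17}{3}xy - \tfrac{14}{3}x - 9y^{3} + \tfrac{44}{3}y^{2} - \tfrac{20}{3}y → \tfrac{20}{3}x - 9y^{3} + \tfrac{10}{3}y^{2} - \tfrac{43}{9}y + \tfrac{34}{9}
  leading term x: no divisor's leading term divides it; move \tfrac{20}{3}x to the remainder.
  leading term y^{3}: no divisor's leading term divides it; move -9y^{3} to the remainder.
  leading term y^{2}: no divisor's leading term divides it; move \tfrac{10}{3}y^{2} to the remainder.
  leading term y: no divisor's leading term divides it; move -\tfrac{43}{9}y to the remainder.
  leading term 1: no divisor's leading term divides it; move \tfrac{34}{9} to the remainder.
  remainder \tfrac{20}{3}x - 9y^{3} + \tfrac{10}{3}y^{2} - \tfrac{43}{9}y + \tfrac{34}{9} ≠ 0; add g_3 = \tfrac{20}{3}x - 9y^{3} + \tfrac{10}{3}y^{2} - \tfrac{43}{9}y + \tfrac{34}{9} to the basis.

S(f_1,g_3): lcm = xy. S = -2x + \tfrac{27}{20}y^{4} - \tfrac{1}{2}y^{3} + \tfrac{163}{60}y^{2} - \tfrac{9}{10}y - \tfrac{2}{3}.
  leading term x: subtract (-\tfrac{3}{10})·g_3 from -2x + \tfrac{27}{20}y^{4} - \tfrac{1}{2}y^{3} + \tfrac{163}{60}y^{2} - \tfrac{9}{10}y - \tfrac{2}{3} → \tfrac{27}{20}y^{4} - \tfrac{16}{5}y^{3} + \tfrac{223}{60}y^{2} - \tfrac{7}{3}y + \tfrac{7}{15}
  leading term y^{4}: no divisor's leading term divides it; move \tfrac{27}{20}y^{4} to the remainder.
  leading term y^{3}: no divisor's leading term divides it; move -\tfrac{16}{5}y^{3} to the remainder.
  leading term y^{2}: no divisor's leading term divides it; move \tfrac{223}{60}y^{2} to the remainder.
  leading term y: no divisor's leading term divides it; move -\tfrac{7}{3}y to the remainder.
  leading term 1: no divisor's leading term divides it; move \tfrac{7}{15} to the remainder.
  remainder \tfrac{27}{20}y^{4} - \tfrac{16}{5}y^{3} + \tfrac{223}{60}y^{2} - \tfrac{7}{3}y + \tfrac{7}{15} ≠ 0; add g_4 = \tfrac{27}{20}y^{4} - \tfrac{16}{5}y^{3} + \tfrac{223}{60}y^{2} - \tfrac{7}{3}y + \tfrac{7}{15} to the basis.

S(f_2,g_3): lcm = x^{2}. S = \tfrac{27}{20}xy^{3} - \tfrac{1}{2}xy^{2} + \tfrac{43}{60}xy - \tfrac{77}{30}x + 5y^{2} - 4y.
  leading term xy^{3}: subtract (-\tfrac{9}{20}y^{2})·f_1 from \tfrac{27}{20}xy^{3} - \tfrac{1}{2}xy^{2} + \tfrac{43}{60}xy - \tfrac{77}{30}x + 5y^{2} - 4y → \tfrac{11}{5}xy^{2} + \tfrac{43}{60}xy - \tfrac{77}{30}x - \tfrac{27}{10}y^{4} + \tfrac{9}{20}y^{3} + \tfrac{59}{10}y^{2} - 4y
  leading term xy^{2}: subtract (-\tfrac{11}{15}y)·f_1 from \tfrac{11}{5}xy^{2} + \tfrac{43}{60}xy - \tfrac{77}{30}x - \tfrac{27}{10}y^{4} + \tfrac{9}{20}y^{3} + \tfrac{59}{10}y^{2} - 4y → \tfrac{307}{60}xy - \tfrac{77}{30}x - \tfrac{27}{10}y^{4} - \tfrac{79}{20}y^{3} + \tfrac{199}{30}y^{2} - \tfrac{38}{15}y
  leading term xy: subtract (-\tfrac{307}{180})·f_1 from \tfrac{307}{60}xy - \tfrac{77}{30}x - \tfrac{27}{10}y^{4} - \tfrac{79}{20}y^{3} + \tfrac{199}{30}y^{2} - \tfrac{38}{15}y → \tfrac{23}{3}x - \tfrac{27}{10}y^{4} - \tfrac{79}{20}y^{3} - \tfrac{18}{5}y^{2} - \tfrac{149}{180}y + \tfrac{307}{90}
  leading term x: subtract (\tfrac{23}{20})·g_3 from \tfrac{23}{3}x - \tfrac{27}{10}y^{4} - \tfrac{79}{20}y^{3} - \tfrac{18}{5}y^{2} - \tfrac{149}{180}y + \tfrac{307}{90} → -\tfrac{27}{10}y^{4} + \tfrac{32}{5}y^{3} - \tfrac{223}{30}y^{2} + \tfrac{14}{3}y - \tfrac{14}{15}
  leading term y^{4}: subtract (-2)·g_4 from -\tfrac{27}{10}y^{4} + \tfrac{32}{5}y^{3} - \tfrac{223}{30}y^{2} + \tfrac{14}{3}y - \tfrac{14}{15} → 0
  remainder 0.

S(f_1,g_4): lcm = xy^{4}. S = \tfrac{10}{27}xy^{3} - \tfrac{223}{81}xy^{2} + \tfrac{140}{81}xy - \tfrac{28}{81}x + 2y^{5} - \tfrac{1}{3}y^{4} - \tfrac{2}{3}y^{3}.
  leading term xy^{3}: subtract (-\tfrac{10}{81}y^{2})·f_1 from \tfrac{10}{27}xy^{3} - \tfrac{223}{81}xy^{2} + \tfrac{140}{81}xy - \tfrac{28}{81}x + 2y^{5} - \tfrac{1}{3}y^{4} - \tfrac{2}{3}y^{3} → -\tfrac{163}{81}xy^{2} + \tfrac{140}{81}xy - \tfrac{28}{81}x + 2y^{5} - \tfrac{29}{27}y^{4} - \tfrac{44}{81}y^{3} + \tfrac{20}{81}y^{2}
  leading term xy^{2}: subtract (\tfrac{163}{243}y)·f_1 from -\tfrac{163}{81}xy^{2} + \tfrac{140}{81}xy - \tfrac{28}{81}x + 2y^{5} - \tfrac{29}{27}y^{4} - \tfrac{44}{81}y^{3} + \tfrac{20}{81}y^{2} → -\tfrac{62}{27}xy - \tfrac{28}{81}x + 2y^{5} - \tfrac{29}{27}y^{4} + \tfrac{94}{27}y^{3} - \tfrac{103}{243}y^{2} - \tfrac{326}{243}y
  leading term xy: subtract (\tfrac{62}{81})·f_1 from -\tfrac{62}{27}xy - \tfrac{28}{81}x + 2y^{5} - \tfrac{29}{27}y^{4} + \tfrac{94}{27}y^{3} - \tfrac{103}{243}y^{2} - \tfrac{326}{243}y → -\tfrac{400}{81}x + 2y^{5} - \tfrac{29}{27}y^{4} + \tfrac{94}{27}y^{3} + \tfrac{1013}{243}y^{2} - \tfrac{512}{243}y - \tfrac{124}{81}
  leading term x: subtract (-\tfrac{20}{27})·g_3 from -\tfrac{400}{81}x + 2y^{5} - \tfrac{29}{27}y^{4} + \tfrac{94}{27}y^{3} + \tfrac{1013}{243}y^{2} - \tfrac{512}{243}y - \tfrac{124}{81} → 2y^{5} - \tfrac{29}{27}y^{4} - \tfrac{86}{27}y^{3} + \tfrac{1613}{243}y^{2} - \tfrac{1372}{243}y + \tfrac{308}{243}
  leading term y^{5}: subtract (\tfrac{40}{27}y)·g_4 from 2y^{5} - \tfrac{29}{27}y^{4} - \tfrac{86}{27}y^{3} + \tfrac{1613}{243}y^{2} - \tfrac{1372}{243}y + \tfrac{308}{243} → \tfrac{11}{3}y^{4} - \tfrac{704}{81}y^{3} + \tfrac{2453}{243}y^{2} - \tfrac{1540}{243}y + \tfrac{308}{243}
  leading term y^{4}: subtract (\tfrac{220}{81})·g_4 from \tfrac{11}{3}y^{4} - \tfrac{704}{81}y^{3} + \tfrac{2453}{243}y^{2} - \tfrac{1540}{243}y + \tfrac{308}{243} → 0
  remainder 0.

S(f_2,g_4): leading monomials are coprime, so the S-polynomial reduces to 0 (Buchberger's first criterion).
S(g_3,g_4): leading monomials are coprime, so the S-polynomial reduces to 0 (Buchberger's first criterion).
Every S-polynomial of the final basis reduces to 0, so we have a Gröbner basis.
Inter-reduce: drop elements whose leading term is divisible by another's, tail-reduce, and make monic.

G = {x - \tfrac{27}{20}y^{3} + \tfrac{1}{2}y^{2} - \tfrac{43}{60}y + \tfrac{17}{30}, y^{4} - \tfrac{64}{27}y^{3} + \tfrac{223}{81}y^{2} - \tfrac{140}{81}y + \tfrac{28}{81}}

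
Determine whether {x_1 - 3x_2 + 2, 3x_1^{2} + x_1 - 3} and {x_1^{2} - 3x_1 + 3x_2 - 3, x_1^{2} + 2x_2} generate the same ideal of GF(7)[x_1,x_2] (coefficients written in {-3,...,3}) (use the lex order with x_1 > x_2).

No, the ideals differ.

Since reduced Gröbner bases are canonical representatives of ideals under a given ordering, it suffices to compute and compare them.
Buchberger on the first generating set:
f_1 = x_1 - 3x_2 + 2, LT = x_1.
f_2 = 3x_1^{2} + x_1 - 3, LT = x_1^{2}.

S(f_1,f_2): lcm = x_1^{2}. S = -3x_1x_2 - 3x_1 + 1.
  reduce S modulo (f_1, f_2):
  remainder -2x_2^{2} - 3x_2 ≠ 0; add g_3 = -2x_2^{2} - 3x_2 to the basis.

The other S-polynomials (S(f_1,g_3), S(f_2,g_3)) all reduce to 0 modulo the current basis, so we have a Gröbner basis.
Inter-reduce: drop elements whose leading term is divisible by another's, tail-reduce, and make monic.
Reduced Gröbner basis: {x_1 - 3x_2 + 2, x_2^{2} - 2x_2}.

Buchberger on the second generating set:
h_1 = x_1^{2} - 3x_1 + 3x_2 - 3, LT = x_1^{2}.
h_2 = x_1^{2} + 2x_2, LT = x_1^{2}.

S(h_1,h_2): lcm = x_1^{2}. S = -3x_1 + x_2 - 3.
  reduce S modulo (h_1, h_2):
  remainder -3x_1 + x_2 - 3 ≠ 0; add k_3 = -3x_1 + x_2 - 3 to the basis.

S(h_1,k_3): lcm = x_1^{2}. S = -2x_1x_2 + 3x_1 + 3x_2 - 3.
  reduce S modulo (h_1, h_2, k_3):
  remainder -3x_2^{2} - x_2 + 1 ≠ 0; add k_4 = -3x_2^{2} - x_2 + 1 to the basis.

The other S-polynomials (S(h_2,k_3), S(h_1,k_4), S(h_2,k_4), S(k_3,k_4)) all reduce to 0 modulo the current basis, so we have a Gröbner basis.
Inter-reduce: drop elements whose leading term is divisible by another's, tail-reduce, and make monic.
Reduced Gröbner basis: {x_1 + 2x_2 + 1, x_2^{2} - 2x_2 + 2}.

The bases are distinct; the ideals are different.
The choice of monomial ordering does not affect the verdict — as long as both bases are computed under the same ordering, their equality decides ideal equality.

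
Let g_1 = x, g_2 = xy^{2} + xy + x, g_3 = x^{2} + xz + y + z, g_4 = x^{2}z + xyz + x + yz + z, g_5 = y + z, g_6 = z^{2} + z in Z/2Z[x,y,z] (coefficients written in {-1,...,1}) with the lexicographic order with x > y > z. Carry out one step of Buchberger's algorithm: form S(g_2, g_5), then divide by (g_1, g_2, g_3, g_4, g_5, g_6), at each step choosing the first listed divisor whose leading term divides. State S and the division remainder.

S(g_2, g_5) = xyz + xy + x; remainder on division = 0.

lcm(LM(g_2), LM(g_5)) = xy^{2}.
S = (lcm/LT(g_2))·g_2 − (lcm/LT(g_5))·g_5 = xyz + xy + x.
Reduce S modulo (g_1, g_2, g_3, g_4, g_5, g_6) in that order:
  leading term xyz: subtract (yz)·g_1 from xyz + xy + x → xy + x
  leading term xy: subtract (y)·g_1 from xy + x → x
  leading term x: subtract (1)·g_1 from x → 0
The remainder is 0, so this S-polynomial contributes no new basis element.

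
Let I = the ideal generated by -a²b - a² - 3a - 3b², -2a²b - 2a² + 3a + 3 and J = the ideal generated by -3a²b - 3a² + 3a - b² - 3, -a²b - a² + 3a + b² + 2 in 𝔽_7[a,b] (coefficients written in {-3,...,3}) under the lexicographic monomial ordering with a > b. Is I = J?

Yes, the ideals are equal.

Two ideals are equal iff their reduced Gröbner bases coincide (the reduced basis is unique for a fixed ordering).
Buchberger on the first generating set:
f_1 = -a²b - a² - 3a - 3b², LT = a²b.
f_2 = -2a²b - 2a² + 3a + 3, LT = a²b.

S(f_1,f_2): lcm = a²b. S = a + 3b² - 2.
  leading term a: no divisor's leading term divides it; move a to the remainder.
  leading term b²: no divisor's leading term divides it; move 3b² to the remainder.
  leading term 1: no divisor's leading term divides it; move -2 to the remainder.
  remainder a + 3b² - 2 ≠ 0; add g_3 = a + 3b² - 2 to the basis.

S(f_1,g_3): lcm = a²b. S = a² - 3ab³ + 2ab + 3a + 3b².
  leading term a²: subtract (a)·g_3 from a² - 3ab³ + 2ab + 3a + 3b² → -3ab³ - 3ab² + 2ab - 2a + 3b²
  leading term ab³: subtract (-3b³)·g_3 from -3ab³ - 3ab² + 2ab - 2a + 3b² → -3ab² + 2ab - 2a + 2b⁵ + b³ + 3b²
  leading term ab²: subtract (-3b²)·g_3 from -3ab² + 2ab - 2a + 2b⁵ + b³ + 3b² → 2ab - 2a + 2b⁵ + 2b⁴ + b³ - 3b²
  leading term ab: subtract (2b)·g_3 from 2ab - 2a + 2b⁵ + 2b⁴ + b³ - 3b² → -2a + 2b⁵ + 2b⁴ + 2b³ - 3b² - 3b
  leading term a: subtract (-2)·g_3 from -2a + 2b⁵ + 2b⁴ + 2b³ - 3b² - 3b → 2b⁵ + 2b⁴ + 2b³ + 3b² - 3b + 3
  leading term b⁵: no divisor's leading term divides it; move 2b⁵ to the remainder.
  leading term b⁴: no divisor's leading term divides it; move 2b⁴ to the remainder.
  leading term b³: no divisor's leading term divides it; move 2b³ to the remainder.
  leading term b²: no divisor's leading term divides it; move 3b² to the remainder.
  leading term b: no divisor's leading term divides it; move -3b to the remainder.
  leading term 1: no divisor's leading term divides it; move 3 to the remainder.
  remainder 2b⁵ + 2b⁴ + 2b³ + 3b² - 3b + 3 ≠ 0; add g_4 = 2b⁵ + 2b⁴ + 2b³ + 3b² - 3b + 3 to the basis.

The other S-polynomials (S(f_2,g_3), S(f_1,g_4), S(f_2,g_4), S(g_3,g_4)) all reduce to 0 modulo the current basis, so we have a Gröbner basis.
Inter-reduce: drop elements whose leading term is divisible by another's, tail-reduce, and make monic.
Reduced Gröbner basis: {a + 3b² - 2, b⁵ + b⁴ + b³ - 2b² + 2b - 2}.

Buchberger on the second generating set:
h_1 = -3a²b - 3a² + 3a - b² - 3, LT = a²b.
h_2 = -a²b - a² + 3a + b² + 2, LT = a²b.

S(h_1,h_2): lcm = a²b. S = 2a - b² + 3.
  leading term a: no divisor's leading term divides it; move 2a to the remainder.
  leading term b²: no divisor's leading term divides it; move -b² to the remainder.
  leading term 1: no divisor's leading term divides it; move 3 to the remainder.
  remainder 2a - b² + 3 ≠ 0; add k_3 = 2a - b² + 3 to the basis.

S(h_1,k_3): lcm = a²b. S = a² - 3ab³ + 2ab - a - 2b² + 1.
  leading term a²: subtract (-3a)·k_3 from a² - 3ab³ + 2ab - a - 2b² + 1 → -3ab³ - 3ab² + 2ab + a - 2b² + 1
  leading term ab³: subtract (2b³)·k_3 from -3ab³ - 3ab² + 2ab + a - 2b² + 1 → -3ab² + 2ab + a + 2b⁵ + b³ - 2b² + 1
  leading term ab²: subtract (2b²)·k_3 from -3ab² + 2ab + a + 2b⁵ + b³ - 2b² + 1 → 2ab + a + 2b⁵ + 2b⁴ + b³ - b² + 1
  leading term ab: subtract (b)·k_3 from 2ab + a + 2b⁵ + 2b⁴ + b³ - b² + 1 → a + 2b⁵ + 2b⁴ + 2b³ - b² - 3b + 1
  leading term a: subtract (-3)·k_3 from a + 2b⁵ + 2b⁴ + 2b³ - b² - 3b + 1 → 2b⁵ + 2b⁴ + 2b³ + 3b² - 3b + 3
  leading term b⁵: no divisor's leading term divides it; move 2b⁵ to the remainder.
  leading term b⁴: no divisor's leading term divides it; move 2b⁴ to the remainder.
  leading term b³: no divisor's leading term divides it; move 2b³ to the remainder.
  leading term b²: no divisor's leading term divides it; move 3b² to the remainder.
  leading term b: no divisor's leading term divides it; move -3b to the remainder.
  leading term 1: no divisor's leading term divides it; move 3 to the remainder.
  remainder 2b⁵ + 2b⁴ + 2b³ + 3b² - 3b + 3 ≠ 0; add k_4 = 2b⁵ + 2b⁴ + 2b³ + 3b² - 3b + 3 to the basis.

The other S-polynomials (S(h_2,k_3), S(h_1,k_4), S(h_2,k_4), S(k_3,k_4)) all reduce to 0 modulo the current basis, so we have a Gröbner basis.
Inter-reduce: drop elements whose leading term is divisible by another's, tail-reduce, and make monic.
Reduced Gröbner basis: {a + 3b² - 2, b⁵ + b⁴ + b³ - 2b² + 2b - 2}.

The two bases agree; hence the ideals are identical.
The same test decides containment: I ⊆ J iff every generator of I reduces to 0 modulo a Gröbner basis of J.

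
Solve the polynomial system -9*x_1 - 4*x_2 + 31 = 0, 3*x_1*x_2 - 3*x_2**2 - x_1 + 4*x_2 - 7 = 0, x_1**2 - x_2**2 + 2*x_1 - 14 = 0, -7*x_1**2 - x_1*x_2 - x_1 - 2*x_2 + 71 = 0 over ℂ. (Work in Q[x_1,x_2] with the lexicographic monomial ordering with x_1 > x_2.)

{(3, 1)}

Compute a lex Gröbner basis by Buchberger's algorithm.
f_1 = -9*x_1 - 4*x_2 + 31, LT = x_1.
f_2 = 3*x_1*x_2 - x_1 - 3*x_2**2 + 4*x_2 - 7, LT = x_1*x_2.
f_3 = x_1**2 + 2*x_1 - x_2**2 - 14, LT = x_1**2.
f_4 = -7*x_1**2 - x_1*x_2 - x_1 - 2*x_2 + 71, LT = x_1**2.

S(f_1,f_2): lcm = x_1*x_2. S = 1/3*x_1 + 13/9*x_2**2 - 43/9*x_2 + 7/3.
  leading term x_1: subtract (-1/27)·f_1 from 1/3*x_1 + 13/9*x_2**2 - 43/9*x_2 + 7/3 → 13/9*x_2**2 - 133/27*x_2 + 94/27
  leading term x_2**2: no divisor's leading term divides it; move 13/9*x_2**2 to the remainder.
  leading term x_2: no divisor's leading term divides it; move -133/27*x_2 to the remainder.
  leading term 1: no divisor's leading term divides it; move 94/27 to the remainder.
  remainder 13/9*x_2**2 - 133/27*x_2 + 94/27 ≠ 0; add h_5 = 13/9*x_2**2 - 133/27*x_2 + 94/27 to the basis.

S(f_1,f_3): lcm = x_1**2. S = 4/9*x_1*x_2 - 49/9*x_1 + x_2**2 + 14.
  leading term x_1*x_2: subtract (-4/81*x_2)·f_1 from 4/9*x_1*x_2 - 49/9*x_1 + x_2**2 + 14 → -49/9*x_1 + 65/81*x_2**2 + 124/81*x_2 + 14
  leading term x_1: subtract (49/81)·f_1 from -49/9*x_1 + 65/81*x_2**2 + 124/81*x_2 + 14 → 65/81*x_2**2 + 320/81*x_2 - 385/81
  leading term x_2**2: subtract (5/9)·h_5 from 65/81*x_2**2 + 320/81*x_2 - 385/81 → 1625/243*x_2 - 1625/243
  leading term x_2: no divisor's leading term divides it; move 1625/243*x_2 to the remainder.
  leading term 1: no divisor's leading term divides it; move -1625/243 to the remainder.
  remainder 1625/243*x_2 - 1625/243 ≠ 0; add h_6 = 1625/243*x_2 - 1625/243 to the basis.

The other S-polynomials (S(f_1,f_4), S(f_2,f_3), S(f_2,f_4), S(f_3,f_4), S(f_1,h_5), S(f_2,h_5), S(f_3,h_5), S(f_4,h_5), S(f_1,h_6), S(f_2,h_6), S(f_3,h_6), S(f_4,h_6), S(h_5,h_6)) all reduce to 0 modulo the current basis, so we have a Gröbner basis.
Inter-reduce: drop elements whose leading term is divisible by another's, tail-reduce, and make monic.
Reduced Gröbner basis: {x_1 - 3, x_2 - 1}.

Elimination: the polynomial x_2 - 1 lies in the elimination ideal for x_2, so x_2 ∈ {1}. For each such x_2, the remaining basis elements (now univariate) give the rest of the solution.
  x_2 = 1: the earlier basis element becomes x_1 - 3 = 0, giving x_1 = 3 — point (3, 1).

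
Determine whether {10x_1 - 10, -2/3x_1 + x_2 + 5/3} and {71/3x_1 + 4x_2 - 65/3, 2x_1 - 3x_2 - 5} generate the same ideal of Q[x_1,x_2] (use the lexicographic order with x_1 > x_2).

For a fixed monomial order, each ideal has a unique reduced Gröbner basis; comparing bases decides equality.
Buchberger on the first generating set:
f_1 = 10x_1 - 10, LT = x_1.
f_2 = -2/3x_1 + x_2 + 5/3, LT = x_1.

S(f_1,f_2): lcm = x_1. S = 3/2x_2 + 3/2.
  leading term x_2: no divisor's leading term divides it; move 3/2x_2 to the remainder.
  leading term 1: no divisor's leading term divides it; move 3/2 to the remainder.
  remainder 3/2x_2 + 3/2 ≠ 0; add g_3 = 3/2x_2 + 3/2 to the basis.

The other S-polynomials (S(f_1,g_3), S(f_2,g_3)) all reduce to 0 modulo the current basis, so we have a Gröbner basis.
Inter-reduce: drop elements whose leading term is divisible by another's, tail-reduce, and make monic.
Reduced Gröbner basis: {x_1 - 1, x_2 + 1}.

Buchberger on the second generating set:
h_1 = 71/3x_1 + 4x_2 - 65/3, LT = x_1.
h_2 = 2x_1 - 3x_2 - 5, LT = x_1.

S(h_1,h_2): lcm = x_1. S = 237/142x_2 + 225/142.
  leading term x_2: no divisor's leading term divides it; move 237/142x_2 to the remainder.
  leading term 1: no divisor's leading term divides it; move 225/142 to the remainder.
  remainder 237/142x_2 + 225/142 ≠ 0; add k_3 = 237/142x_2 + 225/142 to the basis.

The other S-polynomials (S(h_1,k_3), S(h_2,k_3)) all reduce to 0 modulo the current basis, so we have a Gröbner basis.
Inter-reduce: drop elements whose leading term is divisible by another's, tail-reduce, and make monic.
Reduced Gröbner basis: {x_1 - 85/79, x_2 + 75/79}.

These differ, so the ideals are not equal.

No, the ideals differ.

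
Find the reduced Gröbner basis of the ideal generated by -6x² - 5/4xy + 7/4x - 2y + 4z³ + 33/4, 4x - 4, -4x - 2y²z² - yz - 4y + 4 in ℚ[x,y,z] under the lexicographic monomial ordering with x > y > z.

G = {x - 1, y - 16/13z³ - 16/13, z⁸ + 2z⁵ + 13/32z⁴ + 13/8z³ + z² + 13/32z + 13/8}

f_1 = -6x² - 5/4xy + 7/4x - 2y + 4z³ + 33/4, LT = x².
f_2 = 4x - 4, LT = x.
f_3 = -4x - 2y²z² - yz - 4y + 4, LT = x.

S(f_1,f_2): lcm = x². S = 5/24xy + 17/24x + ⅓y - ⅔z³ - 11/8.
  reduce S modulo (f_1, f_2, f_3):
  remainder 13/24y - ⅔z³ - ⅔ ≠ 0; add g_4 = 13/24y - ⅔z³ - ⅔ to the basis.

S(f_1,f_3): lcm = x². S = -½xy²z² - ¼xyz - 19/24xy + 17/24x + ⅓y - ⅔z³ - 11/8.
  reduce S modulo (f_1, f_2, f_3, g_4):
  remainder -128/169z⁸ - 256/169z⁵ - 4/13z⁴ - 16/13z³ - 128/169z² - 4/13z - 16/13 ≠ 0; add g_5 = -128/169z⁸ - 256/169z⁵ - 4/13z⁴ - 16/13z³ - 128/169z² - 4/13z - 16/13 to the basis.

The other S-polynomials (S(f_2,f_3), S(f_1,g_4), S(f_2,g_4), S(f_3,g_4), S(f_1,g_5), S(f_2,g_5), S(f_3,g_5), S(g_4,g_5)) all reduce to 0 modulo the current basis, so we have a Gröbner basis.
Inter-reduce: drop elements whose leading term is divisible by another's, tail-reduce, and make monic.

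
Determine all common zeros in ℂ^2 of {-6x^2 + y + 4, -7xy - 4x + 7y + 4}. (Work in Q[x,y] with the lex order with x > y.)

{(-2*sqrt(7)/7, -4/7), (2*sqrt(7)/7, -4/7), (1, 2)}

Compute a lex Gröbner basis by Buchberger's algorithm.
f_1 = -6x^2 + y + 4, LT = x^2.
f_2 = -7xy - 4x + 7y + 4, LT = xy.

S(f_1,f_2): lcm = x^2y. S = -4/7x^2 + xy + 4/7x - 1/6y^2 - 2/3y.
  leading term x^2: subtract (2/21)·f_1 from -4/7x^2 + xy + 4/7x - 1/6y^2 - 2/3y → xy + 4/7x - 1/6y^2 - 16/21y - 8/21
  leading term xy: subtract (-1/7)·f_2 from xy + 4/7x - 1/6y^2 - 16/21y - 8/21 → -1/6y^2 + 5/21y + 4/21
  leading term y^2: no divisor's leading term divides it; move -1/6y^2 to the remainder.
  leading term y: no divisor's leading term divides it; move 5/21y to the remainder.
  leading term 1: no divisor's leading term divides it; move 4/21 to the remainder.
  remainder -1/6y^2 + 5/21y + 4/21 ≠ 0; add h_3 = -1/6y^2 + 5/21y + 4/21 to the basis.

S(f_1,h_3): leading monomials are coprime, so the S-polynomial reduces to 0 (Buchberger's first criterion).
S(f_2,h_3): lcm = xy^2. S = 2xy + 8/7x - y^2 - 4/7y.
  leading term xy: subtract (-2/7)·f_2 from 2xy + 8/7x - y^2 - 4/7y → -y^2 + 10/7y + 8/7
  leading term y^2: subtract (6)·h_3 from -y^2 + 10/7y + 8/7 → 0
  remainder 0.

Every S-polynomial of the final basis reduces to 0, so we have a Gröbner basis.
Inter-reduce: drop elements whose leading term is divisible by another's, tail-reduce, and make monic.
Reduced Gröbner basis: {x^2 - 1/6y - 2/3, xy + 4/7x - y - 4/7, y^2 - 10/7y - 8/7}.

Since the basis is lex-ordered, y^2 - 10/7y - 8/7 is univariate in y. Its roots are {-4/7, 2}. Back-substituting each root into the other basis elements fixes the other coordinates.
  y = -4/7: the earlier basis element becomes x^2 - 4/7 = 0, giving x = -2*sqrt(7)/7, 2*sqrt(7)/7 — points (-2*sqrt(7)/7, -4/7), (2*sqrt(7)/7, -4/7).
  y = 2: the earlier basis elements become x^2 - 1 = 0; 18/7x - 18/7 = 0, giving x = 1 — point (1, 2).
Check: every point annihilates each of the original generators.
A lex Gröbner basis triangularizes the system, enabling back-substitution.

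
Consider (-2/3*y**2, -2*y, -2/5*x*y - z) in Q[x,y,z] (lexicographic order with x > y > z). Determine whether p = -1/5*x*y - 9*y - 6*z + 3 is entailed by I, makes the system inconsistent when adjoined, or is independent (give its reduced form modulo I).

Adjoining -1/5*x*y - 9*y - 6*z + 3 makes the ideal the whole ring: the system is inconsistent.

First compute the reduced Gröbner basis of I by Buchberger's algorithm.
f_1 = -2/3*y**2, LT = y**2.
f_2 = -2*y, LT = y.
f_3 = -2/5*x*y - z, LT = x*y.

S(f_2,f_3): lcm = x*y. S = -5/2*z.
  reduce S modulo (f_1, f_2, f_3):
  remainder -5/2*z ≠ 0; add h_4 = -5/2*z to the basis.

The other S-polynomials (S(f_1,f_2), S(f_1,f_3), S(f_1,h_4), S(f_2,h_4), S(f_3,h_4)) all reduce to 0 modulo the current basis, so we have a Gröbner basis.
Inter-reduce: drop elements whose leading term is divisible by another's, tail-reduce, and make monic.
Reduced Gröbner basis: {y, z}.
Label its elements g_1 = y, g_2 = z.

Reduce p = -1/5*x*y - 9*y - 6*z + 3 modulo G:
  leading term x*y: subtract (-1/5*x)·g_1 from -1/5*x*y - 9*y - 6*z + 3 → -9*y - 6*z + 3
  leading term y: subtract (-9)·g_1 from -9*y - 6*z + 3 → -6*z + 3
  leading term z: subtract (-6)·g_2 from -6*z + 3 → 3
  leading term 1: no divisor's leading term divides it; move 3 to the remainder.
  normal form = 3.
The normal form is nonzero, so p ∉ I. Since p minus its normal form lies in I, I + (p) = I + (r) where r = 3; decide whether this ideal is the whole ring.
Here r = 3 is a nonzero constant, hence a unit: 1 ∈ I + (p), the Gröbner basis of I + (p) is {1}, and the enlarged system has no common solution — adjoining p is inconsistent.

The remainder on division by a Gröbner basis is unique — it is the normal form.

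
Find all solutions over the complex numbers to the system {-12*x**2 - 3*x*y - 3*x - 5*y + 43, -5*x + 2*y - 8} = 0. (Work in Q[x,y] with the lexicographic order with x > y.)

{(-2, -1), (23/39, 427/78)}

Compute a lex Gröbner basis by Buchberger's algorithm.
f_1 = -12*x**2 - 3*x*y - 3*x - 5*y + 43, LT = x**2.
f_2 = -5*x + 2*y - 8, LT = x.

S(f_1,f_2): lcm = x**2. S = 13/20*x*y - 27/20*x + 5/12*y - 43/12.
  leading term x*y: subtract (-13/100*y)·f_2 from 13/20*x*y - 27/20*x + 5/12*y - 43/12 → -27/20*x + 13/50*y**2 - 187/300*y - 43/12
  leading term x: subtract (27/100)·f_2 from -27/20*x + 13/50*y**2 - 187/300*y - 43/12 → 13/50*y**2 - 349/300*y - 427/300
  leading term y**2: no divisor's leading term divides it; move 13/50*y**2 to the remainder.
  leading term y: no divisor's leading term divides it; move -349/300*y to the remainder.
  leading term 1: no divisor's leading term divides it; move -427/300 to the remainder.
  remainder 13/50*y**2 - 349/300*y - 427/300 ≠ 0; add h_3 = 13/50*y**2 - 349/300*y - 427/300 to the basis.

The other S-polynomials (S(f_1,h_3), S(f_2,h_3)) all reduce to 0 modulo the current basis, so we have a Gröbner basis.
Inter-reduce: drop elements whose leading term is divisible by another's, tail-reduce, and make monic.
Reduced Gröbner basis: {x - 2/5*y + 8/5, y**2 - 349/78*y - 427/78}.

Since the basis is lex-ordered, y**2 - 349/78*y - 427/78 is univariate in y. Its roots are {-1, 427/78}. Back-substituting each root into the other basis elements fixes the other coordinates.
  y = -1: the earlier basis element becomes x + 2 = 0, giving x = -2 — point (-2, -1).
  y = 427/78: the earlier basis element becomes x - 23/39 = 0, giving x = 23/39 — point (23/39, 427/78).
Substituting each solution back into the original system confirms all equations vanish.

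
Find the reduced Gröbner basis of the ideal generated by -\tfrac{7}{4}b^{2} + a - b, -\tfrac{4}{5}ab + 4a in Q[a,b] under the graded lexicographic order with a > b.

f_1 = -\tfrac{7}{4}b^{2} + a - b, LT = b^{2}.
f_2 = -\tfrac{4}{5}ab + 4a, LT = ab.

S(f_1,f_2): lcm = ab^{2}. S = -\tfrac{4}{7}a^{2} + \tfrac{39}{7}ab.
  leading term a^{2}: no divisor's leading term divides it; move -\tfrac{4}{7}a^{2} to the remainder.
  leading term ab: subtract (-\tfrac{195}{28})·f_2 from \tfrac{39}{7}ab → \tfrac{195}{7}a
  leading term a: no divisor's leading term divides it; move \tfrac{195}{7}a to the remainder.
  remainder -\tfrac{4}{7}a^{2} + \tfrac{195}{7}a ≠ 0; add g_3 = -\tfrac{4}{7}a^{2} + \tfrac{195}{7}a to the basis.

The other S-polynomials (S(f_1,g_3), S(f_2,g_3)) all reduce to 0 modulo the current basis, so we have a Gröbner basis.

G = {a^{2} - \tfrac{195}{4}a, ab - 5a, b^{2} - \tfrac{4}{7}a + \tfrac{4}{7}b}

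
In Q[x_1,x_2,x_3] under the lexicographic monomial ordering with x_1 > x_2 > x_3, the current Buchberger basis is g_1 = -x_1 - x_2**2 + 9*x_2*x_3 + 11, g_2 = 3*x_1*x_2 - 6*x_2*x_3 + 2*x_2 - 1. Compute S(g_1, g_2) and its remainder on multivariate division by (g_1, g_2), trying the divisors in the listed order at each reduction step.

lcm(LM(g_1), LM(g_2)) = x_1*x_2.
S = (lcm/LT(g_1))·g_1 − (lcm/LT(g_2))·g_2 = x_2**3 - 9*x_2**2*x_3 + 2*x_2*x_3 - 35/3*x_2 + 1/3.
Reduce S modulo (g_1, g_2) in that order:
  leading term x_2**3: no divisor's leading term divides it; move x_2**3 to the remainder.
  leading term x_2**2*x_3: no divisor's leading term divides it; move -9*x_2**2*x_3 to the remainder.
  leading term x_2*x_3: no divisor's leading term divides it; move 2*x_2*x_3 to the remainder.
  leading term x_2: no divisor's leading term divides it; move -35/3*x_2 to the remainder.
  leading term 1: no divisor's leading term divides it; move 1/3 to the remainder.
The remainder x_2**3 - 9*x_2**2*x_3 + 2*x_2*x_3 - 35/3*x_2 + 1/3 is nonzero, so it would be added as the next basis element.
An S-polynomial is built so that the two leading terms cancel; whether anything survives reduction is exactly the Gröbner-basis criterion.

S(g_1, g_2) = x_2**3 - 9*x_2**2*x_3 + 2*x_2*x_3 - 35/3*x_2 + 1/3; remainder on division = x_2**3 - 9*x_2**2*x_3 + 2*x_2*x_3 - 35/3*x_2 + 1/3.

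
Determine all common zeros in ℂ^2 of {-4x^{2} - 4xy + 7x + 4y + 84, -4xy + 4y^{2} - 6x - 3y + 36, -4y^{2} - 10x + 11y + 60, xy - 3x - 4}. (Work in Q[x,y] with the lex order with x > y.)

Compute a lex Gröbner basis by Buchberger's algorithm.
f_1 = -4x^{2} - 4xy + 7x + 4y + 84, LT = x^{2}.
f_2 = -4xy - 6x + 4y^{2} - 3y + 36, LT = xy.
f_3 = -10x - 4y^{2} + 11y + 60, LT = x.
f_4 = xy - 3x - 4, LT = xy.

S(f_1,f_2): lcm = x^{2}y. S = -\tfrac{3}{2}x^{2} + 2xy^{2} - \tfrac{5}{2}xy + 9x - y^{2} - 21y.
  reduce S modulo (f_1, f_2, f_3, f_4):
  remainder 2y^{3} - \tfrac{229}{20}y^{2} + \tfrac{969}{80}y + \tfrac{27}{4} ≠ 0; add h_5 = 2y^{3} - \tfrac{229}{20}y^{2} + \tfrac{969}{80}y + \tfrac{27}{4} to the basis.

S(f_1,f_3): lcm = x^{2}. S = -\tfrac{2}{5}xy^{2} + \tfrac{21}{10}xy + \tfrac{17}{4}x - y - 21.
  reduce S modulo (f_1, f_2, f_3, f_4, h_5):
  remainder \tfrac{63}{100}y^{2} - \tfrac{1593}{400}y + \tfrac{117}{20} ≠ 0; add h_6 = \tfrac{63}{100}y^{2} - \tfrac{1593}{400}y + \tfrac{117}{20} to the basis.

S(f_1,f_4): lcm = x^{2}y. S = 3x^{2} + xy^{2} - \tfrac{7}{4}xy + 4x - y^{2} - 21y.
  reduce S modulo (f_1, f_2, f_3, f_4, h_5, h_6):
  remainder -\tfrac{719}{14}y + \tfrac{1438}{7} ≠ 0; add h_7 = -\tfrac{719}{14}y + \tfrac{1438}{7} to the basis.

The other S-polynomials (S(f_2,f_3), S(f_2,f_4), S(f_3,f_4), S(f_1,h_5), S(f_2,h_5), S(f_3,h_5), S(f_4,h_5), S(f_1,h_6), S(f_2,h_6), S(f_3,h_6), S(f_4,h_6), S(h_5,h_6), S(f_1,h_7), S(f_2,h_7), S(f_3,h_7), S(f_4,h_7), S(h_5,h_7), S(h_6,h_7)) all reduce to 0 modulo the current basis, so we have a Gröbner basis.
Inter-reduce: drop elements whose leading term is divisible by another's, tail-reduce, and make monic.
Reduced Gröbner basis: {x - 4, y - 4}.

Since the basis is lex-ordered, y - 4 is univariate in y. Its roots are {4}. Back-substituting each root into the other basis elements fixes the other coordinates.
  y = 4: the earlier basis element becomes x - 4 = 0, giving x = 4 — point (4, 4).

{(4, 4)}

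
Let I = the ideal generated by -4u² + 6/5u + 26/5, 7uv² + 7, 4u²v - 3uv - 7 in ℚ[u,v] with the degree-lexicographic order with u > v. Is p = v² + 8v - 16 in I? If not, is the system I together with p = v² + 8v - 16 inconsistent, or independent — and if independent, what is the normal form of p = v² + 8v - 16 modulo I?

First compute the reduced Gröbner basis of I by Buchberger's algorithm.
f_1 = -4u² + 6/5u + 26/5, LT = u².
f_2 = 7uv² + 7, LT = uv².
f_3 = 4u²v - 3uv - 7, LT = u²v.

S(f_1,f_2): lcm = u²v². S = -3/10uv² - 13/10v² - u.
  reduce S modulo (f_1, f_2, f_3):
  remainder -13/10v² - u + 3/10 ≠ 0; add h_4 = -13/10v² - u + 3/10 to the basis.

S(f_1,f_3): lcm = u²v. S = 9/20uv - 13/10v + 7/4.
  reduce S modulo (f_1, f_2, f_3, h_4):
  remainder 9/20uv - 13/10v + 7/4 ≠ 0; add h_5 = 9/20uv - 13/10v + 7/4 to the basis.

S(f_2,f_3): lcm = u²v². S = ¾uv² + u + 7/4v.
  reduce S modulo (f_1, f_2, f_3, h_4, h_5):
  remainder u + 7/4v - ¾ ≠ 0; add h_6 = u + 7/4v - ¾ to the basis.

S(f_1,h_5): lcm = u²v. S = 233/90uv - 35/9u - 13/10v.
  reduce S modulo (f_1, f_2, f_3, h_4, h_5, h_6):
  remainder 4207/324v - 4207/324 ≠ 0; add h_7 = 4207/324v - 4207/324 to the basis.

The other S-polynomials (S(f_1,h_4), S(f_2,h_4), S(f_3,h_4), S(f_2,h_5), S(f_3,h_5), S(h_4,h_5), S(f_1,h_6), S(f_2,h_6), S(f_3,h_6), S(h_4,h_6), S(h_5,h_6), S(f_1,h_7), S(f_2,h_7), S(f_3,h_7), S(h_4,h_7), S(h_5,h_7), S(h_6,h_7)) all reduce to 0 modulo the current basis, so we have a Gröbner basis.
Inter-reduce: drop elements whose leading term is divisible by another's, tail-reduce, and make monic.
Reduced Gröbner basis: {u + 1, v - 1}.
Label its elements g_1 = u + 1, g_2 = v - 1.

Reduce p = v² + 8v - 16 modulo G:
  leading term v²: subtract (v)·g_2 from v² + 8v - 16 → 9v - 16
  leading term v: subtract (9)·g_2 from 9v - 16 → -7
  leading term 1: no divisor's leading term divides it; move -7 to the remainder.
  normal form = -7.
The normal form is nonzero, so p ∉ I. Since p minus its normal form lies in I, I + (p) = I + (r) where r = -7; decide whether this ideal is the whole ring.
Here r = -7 is a nonzero constant, hence a unit: 1 ∈ I + (p), the Gröbner basis of I + (p) is {1}, and the enlarged system has no common solution — adjoining p is inconsistent.

Adjoining v² + 8v - 16 makes the ideal the whole ring: the system is inconsistent.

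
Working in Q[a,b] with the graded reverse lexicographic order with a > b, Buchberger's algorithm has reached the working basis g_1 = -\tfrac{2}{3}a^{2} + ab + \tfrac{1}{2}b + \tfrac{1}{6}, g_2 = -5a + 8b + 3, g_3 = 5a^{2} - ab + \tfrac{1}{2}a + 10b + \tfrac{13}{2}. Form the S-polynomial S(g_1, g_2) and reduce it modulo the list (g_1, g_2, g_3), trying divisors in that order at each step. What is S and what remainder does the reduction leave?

S(g_1, g_2) = \tfrac{1}{10}ab + \tfrac{3}{5}a - \tfrac{3}{4}b - \tfrac{1}{4}; remainder on division = \tfrac{4}{25}b^{2} + \tfrac{27}{100}b + \tfrac{11}{100}.

lcm(LM(g_1), LM(g_2)) = a^{2}.
S = (lcm/LT(g_1))·g_1 − (lcm/LT(g_2))·g_2 = \tfrac{1}{10}ab + \tfrac{3}{5}a - \tfrac{3}{4}b - \tfrac{1}{4}.
Reduce S modulo (g_1, g_2, g_3) in that order:
  leading term ab: subtract (-\tfrac{1}{50}b)·g_2 from \tfrac{1}{10}ab + \tfrac{3}{5}a - \tfrac{3}{4}b - \tfrac{1}{4} → \tfrac{4}{25}b^{2} + \tfrac{3}{5}a - \tfrac{69}{100}b - \tfrac{1}{4}
  leading term b^{2}: no divisor's leading term divides it; move \tfrac{4}{25}b^{2} to the remainder.
  leading term a: subtract (-\tfrac{3}{25})·g_2 from \tfrac{3}{5}a - \tfrac{69}{100}b - \tfrac{1}{4} → \tfrac{27}{100}b + \tfrac{11}{100}
  leading term b: no divisor's leading term divides it; move \tfrac{27}{100}b to the remainder.
  leading term 1: no divisor's leading term divides it; move \tfrac{11}{100} to the remainder.
The remainder \tfrac{4}{25}b^{2} + \tfrac{27}{100}b + \tfrac{11}{100} is nonzero, so it would be added as the next basis element.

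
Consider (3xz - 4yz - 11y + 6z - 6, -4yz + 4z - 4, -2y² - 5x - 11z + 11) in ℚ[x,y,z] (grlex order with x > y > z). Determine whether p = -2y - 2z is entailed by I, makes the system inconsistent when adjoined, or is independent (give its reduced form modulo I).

First compute the reduced Gröbner basis of I by Buchberger's algorithm.
f_1 = 3xz - 4yz - 11y + 6z - 6, LT = xz.
f_2 = -4yz + 4z - 4, LT = yz.
f_3 = -2y² - 5x - 11z + 11, LT = y².

S(f_1,f_2): lcm = xyz. S = -4/3y²z + xz - 11/3y² + 2yz - x - 2y.
  reduce S modulo (f_1, f_2, f_3):
  remainder 49/6x + 3y + 121/6z - 121/6 ≠ 0; add h_4 = 49/6x + 3y + 121/6z - 121/6 to the basis.

S(f_2,f_3): lcm = y²z. S = -5/2xz - yz - 11/2z² + y + 11/2z.
  reduce S modulo (f_1, f_2, f_3, h_4):
  remainder -11/2z² - 49/6y + 37/6z - ⅔ ≠ 0; add h_5 = -11/2z² - 49/6y + 37/6z - ⅔ to the basis.

The other S-polynomials (S(f_1,f_3), S(f_1,h_4), S(f_2,h_4), S(f_3,h_4), S(f_1,h_5), S(f_2,h_5), S(f_3,h_5), S(h_4,h_5)) all reduce to 0 modulo the current basis, so we have a Gröbner basis.
Inter-reduce: drop elements whose leading term is divisible by another's, tail-reduce, and make monic.
Reduced Gröbner basis: {y² - 45/49y - 33/49z + 33/49, yz - z + 1, z² + 49/33y - 37/33z + 4/33, x + 18/49y + 121/49z - 121/49}.
Label its elements g_1 = y² - 45/49y - 33/49z + 33/49, g_2 = yz - z + 1, g_3 = z² + 49/33y - 37/33z + 4/33, g_4 = x + 18/49y + 121/49z - 121/49.

Reduce p = -2y - 2z modulo G:
  leading term y: no divisor's leading term divides it; move -2y to the remainder.
  leading term z: no divisor's leading term divides it; move -2z to the remainder.
  normal form = -2y - 2z.
The normal form is nonzero, so p ∉ I. Since p minus its normal form lies in I, I + (p) = I + (r) where r = -2y - 2z; decide whether this ideal is the whole ring.
Run Buchberger on G together with r (pairs among the g_i already reduce to 0 since G is a Gröbner basis):
g_1 = y² - 45/49y - 33/49z + 33/49, LT = y².
g_2 = yz - z + 1, LT = yz.
g_3 = z² + 49/33y - 37/33z + 4/33, LT = z².
g_4 = x + 18/49y + 121/49z - 121/49, LT = x.
r = -2y - 2z, LT = y.

S(g_1,r): lcm = y². S = -yz - 45/49y - 33/49z + 33/49.
  reduce S modulo (g_1, g_2, g_3, g_4, r):
  remainder -37/49z + 82/49 ≠ 0; add m_6 = -37/49z + 82/49 to the basis.

S(g_2,r): lcm = yz. S = -z² - z + 1.
  reduce S modulo (g_1, g_2, g_3, g_4, r, m_6):
  remainder -8389/1221 ≠ 0; add m_7 = -8389/1221 to the basis.

The other S-polynomials (S(g_1,g_2), S(g_1,g_3), S(g_1,g_4), S(g_2,g_3), S(g_2,g_4), S(g_3,g_4), S(g_3,r), S(g_4,r), S(g_1,m_6), S(g_2,m_6), S(g_3,m_6), S(g_4,m_6), S(r,m_6), S(g_1,m_7), S(g_2,m_7), S(g_3,m_7), S(g_4,m_7), S(r,m_7), S(m_6,m_7)) all reduce to 0 modulo the current basis, so we have a Gröbner basis.
Inter-reduce: drop elements whose leading term is divisible by another's, tail-reduce, and make monic.
Reduced Gröbner basis: {1}.
The reduced Gröbner basis of I + (p) is {1}: the ideal is the whole ring, so the enlarged system has no common solution — adjoining p is inconsistent.

Adjoining -2y - 2z makes the ideal the whole ring: the system is inconsistent.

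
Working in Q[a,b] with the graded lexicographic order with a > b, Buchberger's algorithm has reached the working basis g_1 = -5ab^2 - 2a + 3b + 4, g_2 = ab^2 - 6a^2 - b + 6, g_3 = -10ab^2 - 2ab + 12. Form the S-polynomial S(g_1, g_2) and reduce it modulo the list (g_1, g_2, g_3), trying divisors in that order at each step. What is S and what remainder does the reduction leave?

S(g_1, g_2) = 6a^2 + 2/5a + 2/5b - 34/5; remainder on division = 6a^2 + 2/5a + 2/5b - 34/5.

lcm(LM(g_1), LM(g_2)) = ab^2.
S = (lcm/LT(g_1))·g_1 − (lcm/LT(g_2))·g_2 = 6a^2 + 2/5a + 2/5b - 34/5.
Reduce S modulo (g_1, g_2, g_3) in that order:
  leading term a^2: no divisor's leading term divides it; move 6a^2 to the remainder.
  leading term a: no divisor's leading term divides it; move 2/5a to the remainder.
  leading term b: no divisor's leading term divides it; move 2/5b to the remainder.
  leading term 1: no divisor's leading term divides it; move -34/5 to the remainder.
The remainder 6a^2 + 2/5a + 2/5b - 34/5 is nonzero, so it would be added as the next basis element.
This is the inner loop of Buchberger's algorithm — each nonzero remainder becomes a new basis element.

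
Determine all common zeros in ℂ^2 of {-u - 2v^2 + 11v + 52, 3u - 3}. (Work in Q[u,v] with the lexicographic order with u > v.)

{(1, -3), (1, 17/2)}

Compute a lex Gröbner basis by Buchberger's algorithm.
f_1 = -u - 2v^2 + 11v + 52, LT = u.
f_2 = 3u - 3, LT = u.

S(f_1,f_2): lcm = u. S = 2v^2 - 11v - 51.
  leading term v^2: no divisor's leading term divides it; move 2v^2 to the remainder.
  leading term v: no divisor's leading term divides it; move -11v to the remainder.
  leading term 1: no divisor's leading term divides it; move -51 to the remainder.
  remainder 2v^2 - 11v - 51 ≠ 0; add h_3 = 2v^2 - 11v - 51 to the basis.

The other S-polynomials (S(f_1,h_3), S(f_2,h_3)) all reduce to 0 modulo the current basis, so we have a Gröbner basis.
Inter-reduce: drop elements whose leading term is divisible by another's, tail-reduce, and make monic.
Reduced Gröbner basis: {u - 1, v^2 - 11/2v - 51/2}.

From the last basis element, v^2 - 11/2v - 51/2 = 0, so v takes values in {-3, 17/2}. Each choice, substituted upward through the basis, yields the corresponding point(s) of the solution set.
  v = -3: the earlier basis element becomes u - 1 = 0, giving u = 1 — point (1, -3).
  v = 17/2: the earlier basis element becomes u - 1 = 0, giving u = 1 — point (1, 17/2).
Substituting each solution back into the original system confirms all equations vanish.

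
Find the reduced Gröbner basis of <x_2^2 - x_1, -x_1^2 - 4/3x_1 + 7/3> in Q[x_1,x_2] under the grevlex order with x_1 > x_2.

The reduced Gröbner basis is the canonical form of the ideal for this ordering.

f_1 = x_2^2 - x_1, LT = x_2^2.
f_2 = -x_1^2 - 4/3x_1 + 7/3, LT = x_1^2.

The S-polynomials (S(f_1,f_2)) all reduce to 0 modulo the current basis, so we have a Gröbner basis.

G = {x_1^2 + 4/3x_1 - 7/3, x_2^2 - x_1}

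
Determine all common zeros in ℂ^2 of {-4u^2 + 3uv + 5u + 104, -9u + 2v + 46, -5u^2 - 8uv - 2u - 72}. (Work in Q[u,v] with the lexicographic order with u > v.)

Compute a lex Gröbner basis by Buchberger's algorithm.
f_1 = -4u^2 + 3uv + 5u + 104, LT = u^2.
f_2 = -9u + 2v + 46, LT = u.
f_3 = -5u^2 - 8uv - 2u - 72, LT = u^2.

S(f_1,f_2): lcm = u^2. S = -19/36uv + 139/36u - 26.
  reduce S modulo (f_1, f_2, f_3):
  remainder -19/162v^2 - 149/81v - 1015/162 ≠ 0; add h_4 = -19/162v^2 - 149/81v - 1015/162 to the basis.

S(f_1,f_3): lcm = u^2. S = -47/20uv - 33/20u - 202/5.
  reduce S modulo (f_1, f_2, f_3, h_4):
  remainder -716/171v - 3580/171 ≠ 0; add h_5 = -716/171v - 3580/171 to the basis.

The other S-polynomials (S(f_2,f_3), S(f_1,h_4), S(f_2,h_4), S(f_3,h_4), S(f_1,h_5), S(f_2,h_5), S(f_3,h_5), S(h_4,h_5)) all reduce to 0 modulo the current basis, so we have a Gröbner basis.
Inter-reduce: drop elements whose leading term is divisible by another's, tail-reduce, and make monic.
Reduced Gröbner basis: {u - 4, v + 5}.

From the last basis element, v + 5 = 0, so v takes values in {-5}. Each choice, substituted upward through the basis, yields the corresponding point(s) of the solution set.
  v = -5: the earlier basis element becomes u - 4 = 0, giving u = 4 — point (4, -5).

{(4, -5)}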